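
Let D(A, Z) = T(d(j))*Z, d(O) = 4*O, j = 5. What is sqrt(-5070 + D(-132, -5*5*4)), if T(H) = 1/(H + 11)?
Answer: I*sqrt(4875370)/31 ≈ 71.227*I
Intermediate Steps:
T(H) = 1/(11 + H)
D(A, Z) = Z/31 (D(A, Z) = Z/(11 + 4*5) = Z/(11 + 20) = Z/31)
sqrt(-5070 + D(-132, -5*5*4)) = sqrt(-5070 + (-5*5*4)/31) = sqrt(-5070 + (-25*4)/31) = sqrt(-5070 + (1/31)*(-100)) = sqrt(-5070 - 100/31) = sqrt(-157270/31) = I*sqrt(4875370)/31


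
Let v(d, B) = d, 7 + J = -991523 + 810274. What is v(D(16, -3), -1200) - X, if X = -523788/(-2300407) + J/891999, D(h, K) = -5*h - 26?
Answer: -217558094621878/2051960743593 ≈ -106.02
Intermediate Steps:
J = -181256 (J = -7 + (-991523 + 810274) = -7 - 181249 = -181256)
D(h, K) = -26 - 5*h
X = 50255801020/2051960743593 (X = -523788/(-2300407) - 181256/891999 = -523788*(-1/2300407) - 181256*1/891999 = 523788/2300407 - 181256/891999 = 50255801020/2051960743593 ≈ 0.024492)
v(D(16, -3), -1200) - X = (-26 - 5*16) - 1*50255801020/2051960743593 = (-26 - 80) - 50255801020/2051960743593 = -106 - 50255801020/2051960743593 = -217558094621878/2051960743593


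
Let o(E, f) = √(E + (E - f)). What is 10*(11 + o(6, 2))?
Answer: 110 + 10*√10 ≈ 141.62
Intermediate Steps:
o(E, f) = √(-f + 2*E)
10*(11 + o(6, 2)) = 10*(11 + √(-1*2 + 2*6)) = 10*(11 + √(-2 + 12)) = 10*(11 + √10) = 110 + 10*√10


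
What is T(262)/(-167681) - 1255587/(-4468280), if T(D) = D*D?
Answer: -96182528573/749245658680 ≈ -0.12837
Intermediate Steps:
T(D) = D²
T(262)/(-167681) - 1255587/(-4468280) = 262²/(-167681) - 1255587/(-4468280) = 68644*(-1/167681) - 1255587*(-1/4468280) = -68644/167681 + 1255587/4468280 = -96182528573/749245658680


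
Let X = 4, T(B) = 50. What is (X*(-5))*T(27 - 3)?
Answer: -1000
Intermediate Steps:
(X*(-5))*T(27 - 3) = (4*(-5))*50 = -20*50 = -1000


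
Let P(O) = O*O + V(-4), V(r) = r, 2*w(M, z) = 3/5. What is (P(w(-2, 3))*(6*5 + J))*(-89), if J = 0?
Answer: 104397/10 ≈ 10440.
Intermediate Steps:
w(M, z) = 3/10 (w(M, z) = (3/5)/2 = (3*(⅕))/2 = (½)*(⅗) = 3/10)
P(O) = -4 + O² (P(O) = O*O - 4 = O² - 4 = -4 + O²)
(P(w(-2, 3))*(6*5 + J))*(-89) = ((-4 + (3/10)²)*(6*5 + 0))*(-89) = ((-4 + 9/100)*(30 + 0))*(-89) = -391/100*30*(-89) = -1173/10*(-89) = 104397/10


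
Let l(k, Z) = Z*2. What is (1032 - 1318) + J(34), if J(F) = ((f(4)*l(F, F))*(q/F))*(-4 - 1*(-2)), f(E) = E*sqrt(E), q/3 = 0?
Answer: -286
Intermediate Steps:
q = 0 (q = 3*0 = 0)
f(E) = E**(3/2)
l(k, Z) = 2*Z
J(F) = 0 (J(F) = ((4**(3/2)*(2*F))*(0/F))*(-4 - 1*(-2)) = ((8*(2*F))*0)*(-4 + 2) = ((16*F)*0)*(-2) = 0*(-2) = 0)
(1032 - 1318) + J(34) = (1032 - 1318) + 0 = -286 + 0 = -286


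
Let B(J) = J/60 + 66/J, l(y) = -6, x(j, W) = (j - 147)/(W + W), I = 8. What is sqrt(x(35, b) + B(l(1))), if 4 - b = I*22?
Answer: I*sqrt(1992190)/430 ≈ 3.2824*I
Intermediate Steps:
b = -172 (b = 4 - 8*22 = 4 - 1*176 = 4 - 176 = -172)
x(j, W) = (-147 + j)/(2*W) (x(j, W) = (-147 + j)/((2*W)) = (-147 + j)*(1/(2*W)) = (-147 + j)/(2*W))
B(J) = 66/J + J/60 (B(J) = J*(1/60) + 66/J = J/60 + 66/J = 66/J + J/60)
sqrt(x(35, b) + B(l(1))) = sqrt((1/2)*(-147 + 35)/(-172) + (66/(-6) + (1/60)*(-6))) = sqrt((1/2)*(-1/172)*(-112) + (66*(-1/6) - 1/10)) = sqrt(14/43 + (-11 - 1/10)) = sqrt(14/43 - 111/10) = sqrt(-4633/430) = I*sqrt(1992190)/430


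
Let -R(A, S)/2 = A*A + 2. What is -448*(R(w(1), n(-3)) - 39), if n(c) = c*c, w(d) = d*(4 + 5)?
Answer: 91840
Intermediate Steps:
w(d) = 9*d (w(d) = d*9 = 9*d)
n(c) = c**2
R(A, S) = -4 - 2*A**2 (R(A, S) = -2*(A*A + 2) = -2*(A**2 + 2) = -2*(2 + A**2) = -4 - 2*A**2)
-448*(R(w(1), n(-3)) - 39) = -448*((-4 - 2*(9*1)**2) - 39) = -448*((-4 - 2*9**2) - 39) = -448*((-4 - 2*81) - 39) = -448*((-4 - 162) - 39) = -448*(-166 - 39) = -448*(-205) = 91840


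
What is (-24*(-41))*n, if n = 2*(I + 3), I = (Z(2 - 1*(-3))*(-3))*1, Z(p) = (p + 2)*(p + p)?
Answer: -407376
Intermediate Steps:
Z(p) = 2*p*(2 + p) (Z(p) = (2 + p)*(2*p) = 2*p*(2 + p))
I = -210 (I = ((2*(2 - 1*(-3))*(2 + (2 - 1*(-3))))*(-3))*1 = ((2*(2 + 3)*(2 + (2 + 3)))*(-3))*1 = ((2*5*(2 + 5))*(-3))*1 = ((2*5*7)*(-3))*1 = (70*(-3))*1 = -210*1 = -210)
n = -414 (n = 2*(-210 + 3) = 2*(-207) = -414)
(-24*(-41))*n = -24*(-41)*(-414) = 984*(-414) = -407376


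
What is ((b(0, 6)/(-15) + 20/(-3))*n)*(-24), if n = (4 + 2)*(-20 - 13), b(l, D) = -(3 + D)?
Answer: -144144/5 ≈ -28829.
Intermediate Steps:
b(l, D) = -3 - D
n = -198 (n = 6*(-33) = -198)
((b(0, 6)/(-15) + 20/(-3))*n)*(-24) = (((-3 - 1*6)/(-15) + 20/(-3))*(-198))*(-24) = (((-3 - 6)*(-1/15) + 20*(-1/3))*(-198))*(-24) = ((-9*(-1/15) - 20/3)*(-198))*(-24) = ((3/5 - 20/3)*(-198))*(-24) = -91/15*(-198)*(-24) = (6006/5)*(-24) = -144144/5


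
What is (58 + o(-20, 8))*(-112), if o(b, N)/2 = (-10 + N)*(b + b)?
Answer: -24416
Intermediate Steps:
o(b, N) = 4*b*(-10 + N) (o(b, N) = 2*((-10 + N)*(b + b)) = 2*((-10 + N)*(2*b)) = 2*(2*b*(-10 + N)) = 4*b*(-10 + N))
(58 + o(-20, 8))*(-112) = (58 + 4*(-20)*(-10 + 8))*(-112) = (58 + 4*(-20)*(-2))*(-112) = (58 + 160)*(-112) = 218*(-112) = -24416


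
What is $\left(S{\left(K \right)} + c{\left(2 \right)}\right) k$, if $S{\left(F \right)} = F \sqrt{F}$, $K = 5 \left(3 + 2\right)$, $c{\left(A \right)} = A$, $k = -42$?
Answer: $-5334$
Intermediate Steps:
$K = 25$ ($K = 5 \cdot 5 = 25$)
$S{\left(F \right)} = F^{\frac{3}{2}}$
$\left(S{\left(K \right)} + c{\left(2 \right)}\right) k = \left(25^{\frac{3}{2}} + 2\right) \left(-42\right) = \left(125 + 2\right) \left(-42\right) = 127 \left(-42\right) = -5334$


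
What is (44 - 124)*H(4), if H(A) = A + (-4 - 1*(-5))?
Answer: -400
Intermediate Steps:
H(A) = 1 + A (H(A) = A + (-4 + 5) = A + 1 = 1 + A)
(44 - 124)*H(4) = (44 - 124)*(1 + 4) = -80*5 = -400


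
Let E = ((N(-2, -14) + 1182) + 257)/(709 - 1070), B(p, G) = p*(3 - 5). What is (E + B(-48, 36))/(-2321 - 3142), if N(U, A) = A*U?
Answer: -11063/657381 ≈ -0.016829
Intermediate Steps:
B(p, G) = -2*p (B(p, G) = p*(-2) = -2*p)
E = -1467/361 (E = ((-14*(-2) + 1182) + 257)/(709 - 1070) = ((28 + 1182) + 257)/(-361) = (1210 + 257)*(-1/361) = 1467*(-1/361) = -1467/361 ≈ -4.0637)
(E + B(-48, 36))/(-2321 - 3142) = (-1467/361 - 2*(-48))/(-2321 - 3142) = (-1467/361 + 96)/(-5463) = (33189/361)*(-1/5463) = -11063/657381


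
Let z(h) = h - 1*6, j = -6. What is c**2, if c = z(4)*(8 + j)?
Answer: 16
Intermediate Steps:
z(h) = -6 + h (z(h) = h - 6 = -6 + h)
c = -4 (c = (-6 + 4)*(8 - 6) = -2*2 = -4)
c**2 = (-4)**2 = 16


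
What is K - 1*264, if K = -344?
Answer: -608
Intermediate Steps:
K - 1*264 = -344 - 1*264 = -344 - 264 = -608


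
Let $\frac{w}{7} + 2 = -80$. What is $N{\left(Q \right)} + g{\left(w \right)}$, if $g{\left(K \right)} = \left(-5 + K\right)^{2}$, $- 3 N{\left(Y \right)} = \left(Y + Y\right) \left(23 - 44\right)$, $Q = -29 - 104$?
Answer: $333379$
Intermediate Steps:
$Q = -133$ ($Q = -29 - 104 = -133$)
$N{\left(Y \right)} = 14 Y$ ($N{\left(Y \right)} = - \frac{\left(Y + Y\right) \left(23 - 44\right)}{3} = - \frac{2 Y \left(-21\right)}{3} = - \frac{\left(-42\right) Y}{3} = 14 Y$)
$w = -574$ ($w = -14 + 7 \left(-80\right) = -14 - 560 = -574$)
$N{\left(Q \right)} + g{\left(w \right)} = 14 \left(-133\right) + \left(-5 - 574\right)^{2} = -1862 + \left(-579\right)^{2} = -1862 + 335241 = 333379$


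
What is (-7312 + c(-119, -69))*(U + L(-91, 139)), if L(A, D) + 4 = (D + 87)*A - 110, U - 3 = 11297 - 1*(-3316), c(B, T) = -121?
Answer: 45073712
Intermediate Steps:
U = 14616 (U = 3 + (11297 - 1*(-3316)) = 3 + (11297 + 3316) = 3 + 14613 = 14616)
L(A, D) = -114 + A*(87 + D) (L(A, D) = -4 + ((D + 87)*A - 110) = -4 + ((87 + D)*A - 110) = -4 + (A*(87 + D) - 110) = -4 + (-110 + A*(87 + D)) = -114 + A*(87 + D))
(-7312 + c(-119, -69))*(U + L(-91, 139)) = (-7312 - 121)*(14616 + (-114 + 87*(-91) - 91*139)) = -7433*(14616 + (-114 - 7917 - 12649)) = -7433*(14616 - 20680) = -7433*(-6064) = 45073712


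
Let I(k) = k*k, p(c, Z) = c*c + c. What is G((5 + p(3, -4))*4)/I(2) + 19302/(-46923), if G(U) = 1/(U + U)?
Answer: -3484455/8508704 ≈ -0.40952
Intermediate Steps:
p(c, Z) = c + c**2 (p(c, Z) = c**2 + c = c + c**2)
I(k) = k**2
G(U) = 1/(2*U)
G((5 + p(3, -4))*4)/I(2) + 19302/(-46923) = (1/(2*(((5 + 3*(1 + 3))*4))))/(2**2) + 19302/(-46923) = (1/(2*(((5 + 3*4)*4))))/4 + 19302*(-1/46923) = (1/(2*(((5 + 12)*4))))*(1/4) - 6434/15641 = (1/(2*((17*4))))*(1/4) - 6434/15641 = ((1/2)/68)*(1/4) - 6434/15641 = ((1/2)*(1/68))*(1/4) - 6434/15641 = (1/136)*(1/4) - 6434/15641 = 1/544 - 6434/15641 = -3484455/8508704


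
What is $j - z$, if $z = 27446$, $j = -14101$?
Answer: $-41547$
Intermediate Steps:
$j - z = -14101 - 27446 = -41547$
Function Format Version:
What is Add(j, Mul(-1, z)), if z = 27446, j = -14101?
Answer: -41547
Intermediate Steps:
Add(j, Mul(-1, z)) = Add(-14101, Mul(-1, 27446)) = Add(-14101, -27446) = -41547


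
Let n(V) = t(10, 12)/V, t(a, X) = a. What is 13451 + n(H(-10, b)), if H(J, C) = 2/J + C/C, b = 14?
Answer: 26927/2 ≈ 13464.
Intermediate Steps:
H(J, C) = 1 + 2/J (H(J, C) = 2/J + 1 = 1 + 2/J)
n(V) = 10/V
13451 + n(H(-10, b)) = 13451 + 10/(((2 - 10)/(-10))) = 13451 + 10/((-⅒*(-8))) = 13451 + 10/(⅘) = 13451 + 10*(5/4) = 13451 + 25/2 = 26927/2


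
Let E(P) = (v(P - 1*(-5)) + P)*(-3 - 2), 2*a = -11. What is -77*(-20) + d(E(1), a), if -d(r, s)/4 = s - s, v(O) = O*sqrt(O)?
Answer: 1540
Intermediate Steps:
a = -11/2 (a = (1/2)*(-11) = -11/2 ≈ -5.5000)
v(O) = O**(3/2)
E(P) = -5*P - 5*(5 + P)**(3/2) (E(P) = ((P - 1*(-5))**(3/2) + P)*(-3 - 2) = ((P + 5)**(3/2) + P)*(-5) = ((5 + P)**(3/2) + P)*(-5) = (P + (5 + P)**(3/2))*(-5) = -5*P - 5*(5 + P)**(3/2))
d(r, s) = 0 (d(r, s) = -4*(s - s) = -4*0 = 0)
-77*(-20) + d(E(1), a) = -77*(-20) + 0 = 1540 + 0 = 1540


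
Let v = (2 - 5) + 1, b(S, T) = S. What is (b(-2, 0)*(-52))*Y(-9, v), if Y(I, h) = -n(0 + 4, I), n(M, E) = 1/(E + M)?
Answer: 104/5 ≈ 20.800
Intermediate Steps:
v = -2 (v = -3 + 1 = -2)
Y(I, h) = -1/(4 + I) (Y(I, h) = -1/(I + (0 + 4)) = -1/(I + 4) = -1/(4 + I))
(b(-2, 0)*(-52))*Y(-9, v) = (-2*(-52))*(-1/(4 - 9)) = 104*(-1/(-5)) = 104*(-1*(-⅕)) = 104*(⅕) = 104/5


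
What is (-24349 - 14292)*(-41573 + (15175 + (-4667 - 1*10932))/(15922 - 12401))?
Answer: 5656229277437/3521 ≈ 1.6064e+9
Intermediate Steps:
(-24349 - 14292)*(-41573 + (15175 + (-4667 - 1*10932))/(15922 - 12401)) = -38641*(-41573 + (15175 + (-4667 - 10932))/3521) = -38641*(-41573 + (15175 - 15599)*(1/3521)) = -38641*(-41573 - 424*1/3521) = -38641*(-41573 - 424/3521) = -38641*(-146378957/3521) = 5656229277437/3521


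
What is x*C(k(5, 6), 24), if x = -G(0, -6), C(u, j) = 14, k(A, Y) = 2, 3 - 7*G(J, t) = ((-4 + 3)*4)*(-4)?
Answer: 26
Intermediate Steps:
G(J, t) = -13/7 (G(J, t) = 3/7 - (-4 + 3)*4*(-4)/7 = 3/7 - (-1*4)*(-4)/7 = 3/7 - (-4)*(-4)/7 = 3/7 - 1/7*16 = 3/7 - 16/7 = -13/7)
x = 13/7 (x = -1*(-13/7) = 13/7 ≈ 1.8571)
x*C(k(5, 6), 24) = (13/7)*14 = 26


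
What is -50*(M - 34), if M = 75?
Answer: -2050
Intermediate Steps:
-50*(M - 34) = -50*(75 - 34) = -50*41 = -2050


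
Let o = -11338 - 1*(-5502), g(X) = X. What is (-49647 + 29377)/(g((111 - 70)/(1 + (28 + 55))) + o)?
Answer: 1702680/490183 ≈ 3.4736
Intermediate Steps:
o = -5836 (o = -11338 + 5502 = -5836)
(-49647 + 29377)/(g((111 - 70)/(1 + (28 + 55))) + o) = (-49647 + 29377)/((111 - 70)/(1 + (28 + 55)) - 5836) = -20270/(41/(1 + 83) - 5836) = -20270/(41/84 - 5836) = -20270/(-490183/84) = -20270*(-84/490183) = 1702680/490183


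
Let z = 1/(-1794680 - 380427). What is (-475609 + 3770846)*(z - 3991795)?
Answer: -2601014816439820422/197737 ≈ -1.3154e+13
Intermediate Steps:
z = -1/2175107 (z = 1/(-2175107) = -1/2175107 ≈ -4.5975e-7)
(-475609 + 3770846)*(z - 3991795) = (-475609 + 3770846)*(-1/2175107 - 3991795) = 3295237*(-8682581247066/2175107) = -2601014816439820422/197737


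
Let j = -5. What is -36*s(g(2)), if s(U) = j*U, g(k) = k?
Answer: 360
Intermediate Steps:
s(U) = -5*U
-36*s(g(2)) = -(-180)*2 = -36*(-10) = 360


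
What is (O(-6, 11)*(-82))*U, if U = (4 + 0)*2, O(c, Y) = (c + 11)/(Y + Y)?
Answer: -1640/11 ≈ -149.09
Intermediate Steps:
O(c, Y) = (11 + c)/(2*Y) (O(c, Y) = (11 + c)/((2*Y)) = (11 + c)*(1/(2*Y)) = (11 + c)/(2*Y))
U = 8 (U = 4*2 = 8)
(O(-6, 11)*(-82))*U = (((½)*(11 - 6)/11)*(-82))*8 = (((½)*(1/11)*5)*(-82))*8 = ((5/22)*(-82))*8 = -205/11*8 = -1640/11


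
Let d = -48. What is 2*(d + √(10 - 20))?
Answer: -96 + 2*I*√10 ≈ -96.0 + 6.3246*I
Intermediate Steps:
2*(d + √(10 - 20)) = 2*(-48 + √(10 - 20)) = 2*(-48 + √(-10)) = 2*(-48 + I*√10) = -96 + 2*I*√10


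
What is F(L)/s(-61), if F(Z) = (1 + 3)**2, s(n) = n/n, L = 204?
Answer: 16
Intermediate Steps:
s(n) = 1
F(Z) = 16 (F(Z) = 4**2 = 16)
F(L)/s(-61) = 16/1 = 16*1 = 16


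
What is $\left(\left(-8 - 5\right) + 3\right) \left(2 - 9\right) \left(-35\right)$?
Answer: $-2450$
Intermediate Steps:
$\left(\left(-8 - 5\right) + 3\right) \left(2 - 9\right) \left(-35\right) = \left(-13 + 3\right) \left(-7\right) \left(-35\right) = \left(-10\right) \left(-7\right) \left(-35\right) = 70 \left(-35\right) = -2450$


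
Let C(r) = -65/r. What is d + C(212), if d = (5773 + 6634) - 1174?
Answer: 2381331/212 ≈ 11233.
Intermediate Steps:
d = 11233 (d = 12407 - 1174 = 11233)
d + C(212) = 11233 - 65/212 = 2381331/212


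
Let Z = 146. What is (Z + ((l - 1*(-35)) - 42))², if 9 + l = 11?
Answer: 19881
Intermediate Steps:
l = 2 (l = -9 + 11 = 2)
(Z + ((l - 1*(-35)) - 42))² = (146 + ((2 - 1*(-35)) - 42))² = (146 + ((2 + 35) - 42))² = (146 + (37 - 42))² = (146 - 5)² = 141² = 19881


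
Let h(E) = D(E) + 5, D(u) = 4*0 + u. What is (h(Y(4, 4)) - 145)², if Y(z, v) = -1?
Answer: 19881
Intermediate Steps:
D(u) = u (D(u) = 0 + u = u)
h(E) = 5 + E (h(E) = E + 5 = 5 + E)
(h(Y(4, 4)) - 145)² = ((5 - 1) - 145)² = (4 - 145)² = (-141)² = 19881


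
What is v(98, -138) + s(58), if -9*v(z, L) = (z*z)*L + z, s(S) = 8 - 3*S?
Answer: 1323760/9 ≈ 1.4708e+5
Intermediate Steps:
v(z, L) = -z/9 - L*z²/9 (v(z, L) = -((z*z)*L + z)/9 = -(z²*L + z)/9 = -(L*z² + z)/9 = -(z + L*z²)/9 = -z/9 - L*z²/9)
v(98, -138) + s(58) = -⅑*98*(1 - 138*98) + (8 - 3*58) = -⅑*98*(1 - 13524) + (8 - 174) = -⅑*98*(-13523) - 166 = 1325254/9 - 166 = 1323760/9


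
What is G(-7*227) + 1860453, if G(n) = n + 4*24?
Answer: 1858960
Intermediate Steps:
G(n) = 96 + n (G(n) = n + 96 = 96 + n)
G(-7*227) + 1860453 = (96 - 7*227) + 1860453 = (96 - 1589) + 1860453 = -1493 + 1860453 = 1858960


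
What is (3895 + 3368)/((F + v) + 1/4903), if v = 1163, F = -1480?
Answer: -35610489/1554250 ≈ -22.912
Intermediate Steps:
(3895 + 3368)/((F + v) + 1/4903) = (3895 + 3368)/((-1480 + 1163) + 1/4903) = 7263/(-317 + 1/4903) = 7263/(-1554250/4903) = 7263*(-4903/1554250) = -35610489/1554250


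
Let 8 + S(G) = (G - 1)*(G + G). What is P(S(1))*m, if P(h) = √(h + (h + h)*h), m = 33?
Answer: 66*√30 ≈ 361.50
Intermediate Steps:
S(G) = -8 + 2*G*(-1 + G) (S(G) = -8 + (G - 1)*(G + G) = -8 + (-1 + G)*(2*G) = -8 + 2*G*(-1 + G))
P(h) = √(h + 2*h²) (P(h) = √(h + (2*h)*h) = √(h + 2*h²))
P(S(1))*m = √((-8 - 2*1 + 2*1²)*(1 + 2*(-8 - 2*1 + 2*1²)))*33 = √((-8 - 2 + 2*1)*(1 + 2*(-8 - 2 + 2*1)))*33 = √((-8 - 2 + 2)*(1 + 2*(-8 - 2 + 2)))*33 = √(-8*(1 + 2*(-8)))*33 = √(-8*(1 - 16))*33 = √(-8*(-15))*33 = √120*33 = (2*√30)*33 = 66*√30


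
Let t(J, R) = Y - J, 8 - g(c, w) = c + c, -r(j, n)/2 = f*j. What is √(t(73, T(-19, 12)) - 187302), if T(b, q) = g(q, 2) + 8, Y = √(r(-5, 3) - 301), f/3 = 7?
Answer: √(-187375 + I*√91) ≈ 0.011 + 432.87*I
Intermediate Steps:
f = 21 (f = 3*7 = 21)
r(j, n) = -42*j
g(c, w) = 8 - 2*c (g(c, w) = 8 - (c + c) = 8 - 2*c)
Y = I*√91 (Y = √(-42*(-5) - 301) = √(210 - 301) = √(-91) = I*√91 ≈ 9.5394*I)
T(b, q) = 16 - 2*q (T(b, q) = (8 - 2*q) + 8 = 16 - 2*q)
t(J, R) = -J + I*√91 (t(J, R) = I*√91 - J = -J + I*√91)
√(t(73, T(-19, 12)) - 187302) = √((-1*73 + I*√91) - 187302) = √((-73 + I*√91) - 187302) = √(-187375 + I*√91)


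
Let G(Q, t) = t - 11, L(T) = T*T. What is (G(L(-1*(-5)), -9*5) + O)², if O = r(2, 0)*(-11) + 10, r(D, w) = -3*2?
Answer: 400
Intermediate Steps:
L(T) = T²
r(D, w) = -6
G(Q, t) = -11 + t
O = 76 (O = -6*(-11) + 10 = 66 + 10 = 76)
(G(L(-1*(-5)), -9*5) + O)² = ((-11 - 9*5) + 76)² = ((-11 - 45) + 76)² = (-56 + 76)² = 20² = 400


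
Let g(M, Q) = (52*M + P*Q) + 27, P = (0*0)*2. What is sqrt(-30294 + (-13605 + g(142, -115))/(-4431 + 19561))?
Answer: I*sqrt(1733725570955)/7565 ≈ 174.05*I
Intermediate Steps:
P = 0 (P = 0*2 = 0)
g(M, Q) = 27 + 52*M (g(M, Q) = (52*M + 0*Q) + 27 = (52*M + 0) + 27 = 52*M + 27 = 27 + 52*M)
sqrt(-30294 + (-13605 + g(142, -115))/(-4431 + 19561)) = sqrt(-30294 + (-13605 + (27 + 52*142))/(-4431 + 19561)) = sqrt(-30294 + (-13605 + (27 + 7384))/15130) = sqrt(-30294 + (-13605 + 7411)*(1/15130)) = sqrt(-30294 - 6194*1/15130) = sqrt(-30294 - 3097/7565) = sqrt(-229177207/7565) = I*sqrt(1733725570955)/7565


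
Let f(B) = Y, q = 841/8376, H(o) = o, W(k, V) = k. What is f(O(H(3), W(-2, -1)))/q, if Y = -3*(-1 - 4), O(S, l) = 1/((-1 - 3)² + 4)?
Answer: 125640/841 ≈ 149.39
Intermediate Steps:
O(S, l) = 1/20 (O(S, l) = 1/((-4)² + 4) = 1/(16 + 4) = 1/20)
q = 841/8376 (q = 841*(1/8376) = 841/8376 ≈ 0.10041)
Y = 15 (Y = -3*(-5) = 15)
f(B) = 15
f(O(H(3), W(-2, -1)))/q = 15/(841/8376) = 15*(8376/841) = 125640/841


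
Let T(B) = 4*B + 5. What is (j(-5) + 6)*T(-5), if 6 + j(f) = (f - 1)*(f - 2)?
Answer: -630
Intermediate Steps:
j(f) = -6 + (-1 + f)*(-2 + f) (j(f) = -6 + (f - 1)*(f - 2) = -6 + (-1 + f)*(-2 + f))
T(B) = 5 + 4*B
(j(-5) + 6)*T(-5) = ((-4 + (-5)² - 3*(-5)) + 6)*(5 + 4*(-5)) = ((-4 + 25 + 15) + 6)*(5 - 20) = (36 + 6)*(-15) = 42*(-15) = -630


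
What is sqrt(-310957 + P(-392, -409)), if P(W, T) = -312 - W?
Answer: I*sqrt(310877) ≈ 557.56*I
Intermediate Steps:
sqrt(-310957 + P(-392, -409)) = sqrt(-310957 + (-312 - 1*(-392))) = sqrt(-310957 + (-312 + 392)) = sqrt(-310957 + 80) = sqrt(-310877) = I*sqrt(310877)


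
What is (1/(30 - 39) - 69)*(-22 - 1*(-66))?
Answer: -27368/9 ≈ -3040.9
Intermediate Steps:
(1/(30 - 39) - 69)*(-22 - 1*(-66)) = (1/(-9) - 69)*(-22 + 66) = (-⅑ - 69)*44 = -622/9*44 = -27368/9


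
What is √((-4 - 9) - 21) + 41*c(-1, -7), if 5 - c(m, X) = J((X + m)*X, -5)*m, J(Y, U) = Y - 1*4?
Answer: 2337 + I*√34 ≈ 2337.0 + 5.831*I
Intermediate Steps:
J(Y, U) = -4 + Y (J(Y, U) = Y - 4 = -4 + Y)
c(m, X) = 5 - m*(-4 + X*(X + m)) (c(m, X) = 5 - (-4 + (X + m)*X)*m = 5 - (-4 + X*(X + m))*m = 5 - m*(-4 + X*(X + m)))
√((-4 - 9) - 21) + 41*c(-1, -7) = √((-4 - 9) - 21) + 41*(5 - 1*(-1)*(-4 - 7*(-7 - 1))) = √(-13 - 21) + 41*(5 - 1*(-1)*(-4 - 7*(-8))) = √(-34) + 41*(5 - 1*(-1)*(-4 + 56)) = I*√34 + 41*(5 - 1*(-1)*52) = I*√34 + 41*(5 + 52) = I*√34 + 41*57 = I*√34 + 2337 = 2337 + I*√34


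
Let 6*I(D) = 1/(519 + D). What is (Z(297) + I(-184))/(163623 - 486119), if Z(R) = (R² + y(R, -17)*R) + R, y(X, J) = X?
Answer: -355197151/648216960 ≈ -0.54796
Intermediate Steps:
I(D) = 1/(6*(519 + D))
Z(R) = R + 2*R² (Z(R) = (R² + R*R) + R = (R² + R²) + R = 2*R² + R = R + 2*R²)
(Z(297) + I(-184))/(163623 - 486119) = (297*(1 + 2*297) + 1/(6*(519 - 184)))/(163623 - 486119) = (297*(1 + 594) + (⅙)/335)/(-322496) = (297*595 + (⅙)*(1/335))*(-1/322496) = (176715 + 1/2010)*(-1/322496) = (355197151/2010)*(-1/322496) = -355197151/648216960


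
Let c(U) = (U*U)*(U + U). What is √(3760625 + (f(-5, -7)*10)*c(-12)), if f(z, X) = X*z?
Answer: 5*√102041 ≈ 1597.2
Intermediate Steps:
c(U) = 2*U³ (c(U) = U²*(2*U) = 2*U³)
√(3760625 + (f(-5, -7)*10)*c(-12)) = √(3760625 + (-7*(-5)*10)*(2*(-12)³)) = √(3760625 + (35*10)*(2*(-1728))) = √(3760625 + 350*(-3456)) = √(3760625 - 1209600) = √2551025 = 5*√102041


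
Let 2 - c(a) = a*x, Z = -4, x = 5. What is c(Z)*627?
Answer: 13794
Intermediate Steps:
c(a) = 2 - 5*a (c(a) = 2 - a*5 = 2 - 5*a)
c(Z)*627 = (2 - 5*(-4))*627 = (2 + 20)*627 = 22*627 = 13794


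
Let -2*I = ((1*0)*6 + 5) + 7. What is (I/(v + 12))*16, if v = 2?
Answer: -48/7 ≈ -6.8571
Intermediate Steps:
I = -6 (I = -(((1*0)*6 + 5) + 7)/2 = -((0*6 + 5) + 7)/2 = -((0 + 5) + 7)/2 = -(5 + 7)/2 = -½*12 = -6)
(I/(v + 12))*16 = (-6/(2 + 12))*16 = (-6/14)*16 = ((1/14)*(-6))*16 = -3/7*16 = -48/7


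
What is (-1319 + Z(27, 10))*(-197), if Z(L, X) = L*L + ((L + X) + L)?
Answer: 103622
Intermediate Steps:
Z(L, X) = X + L² + 2*L (Z(L, X) = L² + (X + 2*L) = X + L² + 2*L)
(-1319 + Z(27, 10))*(-197) = (-1319 + (10 + 27² + 2*27))*(-197) = (-1319 + (10 + 729 + 54))*(-197) = (-1319 + 793)*(-197) = -526*(-197) = 103622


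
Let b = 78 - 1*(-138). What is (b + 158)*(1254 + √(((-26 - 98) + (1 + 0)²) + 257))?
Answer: 468996 + 374*√134 ≈ 4.7333e+5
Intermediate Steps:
b = 216 (b = 78 + 138 = 216)
(b + 158)*(1254 + √(((-26 - 98) + (1 + 0)²) + 257)) = (216 + 158)*(1254 + √(((-26 - 98) + (1 + 0)²) + 257)) = 374*(1254 + √((-124 + 1²) + 257)) = 374*(1254 + √((-124 + 1) + 257)) = 374*(1254 + √(-123 + 257)) = 374*(1254 + √134) = 468996 + 374*√134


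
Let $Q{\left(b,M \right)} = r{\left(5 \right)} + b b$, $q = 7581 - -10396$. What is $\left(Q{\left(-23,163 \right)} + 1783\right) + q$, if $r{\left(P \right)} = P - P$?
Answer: $20289$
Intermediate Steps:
$r{\left(P \right)} = 0$
$q = 17977$ ($q = 7581 + 10396 = 17977$)
$Q{\left(b,M \right)} = b^{2}$ ($Q{\left(b,M \right)} = 0 + b b = 0 + b^{2} = b^{2}$)
$\left(Q{\left(-23,163 \right)} + 1783\right) + q = \left(\left(-23\right)^{2} + 1783\right) + 17977 = \left(529 + 1783\right) + 17977 = 2312 + 17977 = 20289$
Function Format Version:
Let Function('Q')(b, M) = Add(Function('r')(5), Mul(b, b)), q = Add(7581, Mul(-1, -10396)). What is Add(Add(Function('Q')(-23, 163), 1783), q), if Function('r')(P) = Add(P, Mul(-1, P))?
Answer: 20289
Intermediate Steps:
Function('r')(P) = 0
q = 17977 (q = Add(7581, 10396) = 17977)
Function('Q')(b, M) = Pow(b, 2) (Function('Q')(b, M) = Add(0, Mul(b, b)) = Add(0, Pow(b, 2)) = Pow(b, 2))
Add(Add(Function('Q')(-23, 163), 1783), q) = Add(Add(Pow(-23, 2), 1783), 17977) = Add(Add(529, 1783), 17977) = Add(2312, 17977) = 20289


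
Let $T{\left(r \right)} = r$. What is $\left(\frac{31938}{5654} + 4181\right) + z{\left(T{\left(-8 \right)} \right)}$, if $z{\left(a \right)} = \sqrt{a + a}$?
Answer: $\frac{11835656}{2827} + 4 i \approx 4186.6 + 4.0 i$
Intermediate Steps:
$z{\left(a \right)} = \sqrt{2} \sqrt{a}$ ($z{\left(a \right)} = \sqrt{2 a} = \sqrt{2} \sqrt{a}$)
$\left(\frac{31938}{5654} + 4181\right) + z{\left(T{\left(-8 \right)} \right)} = \left(\frac{31938}{5654} + 4181\right) + \sqrt{2} \sqrt{-8} = \left(31938 \cdot \frac{1}{5654} + 4181\right) + \sqrt{2} \cdot 2 i \sqrt{2} = \left(\frac{15969}{2827} + 4181\right) + 4 i = \frac{11835656}{2827} + 4 i$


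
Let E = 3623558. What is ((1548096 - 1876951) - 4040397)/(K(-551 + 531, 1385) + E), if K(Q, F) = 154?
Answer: -1092313/905928 ≈ -1.2057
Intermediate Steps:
((1548096 - 1876951) - 4040397)/(K(-551 + 531, 1385) + E) = ((1548096 - 1876951) - 4040397)/(154 + 3623558) = (-328855 - 4040397)/3623712 = -4369252*1/3623712 = -1092313/905928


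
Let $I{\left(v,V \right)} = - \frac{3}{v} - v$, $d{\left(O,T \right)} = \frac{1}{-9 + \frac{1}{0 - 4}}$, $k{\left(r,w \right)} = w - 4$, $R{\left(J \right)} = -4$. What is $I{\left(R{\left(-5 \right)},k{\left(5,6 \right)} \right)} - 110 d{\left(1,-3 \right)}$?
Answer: $\frac{2463}{148} \approx 16.642$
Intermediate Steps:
$k{\left(r,w \right)} = -4 + w$
$d{\left(O,T \right)} = - \frac{4}{37}$ ($d{\left(O,T \right)} = \frac{1}{-9 + \frac{1}{-4}} = \frac{1}{-9 - \frac{1}{4}} = \frac{1}{- \frac{37}{4}} = - \frac{4}{37}$)
$I{\left(v,V \right)} = - v - \frac{3}{v}$
$I{\left(R{\left(-5 \right)},k{\left(5,6 \right)} \right)} - 110 d{\left(1,-3 \right)} = \left(\left(-1\right) \left(-4\right) - \frac{3}{-4}\right) - - \frac{440}{37} = \left(4 - - \frac{3}{4}\right) + \frac{440}{37} = \left(4 + \frac{3}{4}\right) + \frac{440}{37} = \frac{19}{4} + \frac{440}{37} = \frac{2463}{148}$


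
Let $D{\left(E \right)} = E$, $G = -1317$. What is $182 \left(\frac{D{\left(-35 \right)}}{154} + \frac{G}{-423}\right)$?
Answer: $\frac{814723}{1551} \approx 525.29$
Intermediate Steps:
$182 \left(\frac{D{\left(-35 \right)}}{154} + \frac{G}{-423}\right) = 182 \left(- \frac{35}{154} - \frac{1317}{-423}\right) = 182 \left(\left(-35\right) \frac{1}{154} - - \frac{439}{141}\right) = 182 \left(- \frac{5}{22} + \frac{439}{141}\right) = 182 \cdot \frac{8953}{3102} = \frac{814723}{1551}$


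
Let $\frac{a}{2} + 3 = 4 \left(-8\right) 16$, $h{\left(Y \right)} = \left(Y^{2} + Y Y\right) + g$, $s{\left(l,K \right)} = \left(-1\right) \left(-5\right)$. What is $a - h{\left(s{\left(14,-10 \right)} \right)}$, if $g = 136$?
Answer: $-1216$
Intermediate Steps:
$s{\left(l,K \right)} = 5$
$h{\left(Y \right)} = 136 + 2 Y^{2}$ ($h{\left(Y \right)} = \left(Y^{2} + Y Y\right) + 136 = \left(Y^{2} + Y^{2}\right) + 136 = 2 Y^{2} + 136 = 136 + 2 Y^{2}$)
$a = -1030$ ($a = -6 + 2 \cdot 4 \left(-8\right) 16 = -6 + 2 \left(\left(-32\right) 16\right) = -6 + 2 \left(-512\right) = -6 - 1024 = -1030$)
$a - h{\left(s{\left(14,-10 \right)} \right)} = -1030 - \left(136 + 2 \cdot 5^{2}\right) = -1030 - \left(136 + 2 \cdot 25\right) = -1030 - \left(136 + 50\right) = -1030 - 186 = -1216$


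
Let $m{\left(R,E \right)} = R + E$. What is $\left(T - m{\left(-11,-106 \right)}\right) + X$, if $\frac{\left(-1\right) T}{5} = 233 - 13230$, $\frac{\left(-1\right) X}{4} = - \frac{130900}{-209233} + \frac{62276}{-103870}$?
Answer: $\frac{707430782414826}{10866515855} \approx 65102.0$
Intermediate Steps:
$m{\left(R,E \right)} = E + R$
$X = - \frac{1132777384}{10866515855}$ ($X = - 4 \left(- \frac{130900}{-209233} + \frac{62276}{-103870}\right) = - 4 \left(\left(-130900\right) \left(- \frac{1}{209233}\right) + 62276 \left(- \frac{1}{103870}\right)\right) = - 4 \left(\frac{130900}{209233} - \frac{31138}{51935}\right) = \left(-4\right) \frac{283194346}{10866515855} = - \frac{1132777384}{10866515855} \approx -0.10424$)
$T = 64985$ ($T = - 5 \left(233 - 13230\right) = \left(-5\right) \left(-12997\right) = 64985$)
$\left(T - m{\left(-11,-106 \right)}\right) + X = \left(64985 - \left(-106 - 11\right)\right) - \frac{1132777384}{10866515855} = \left(64985 - -117\right) - \frac{1132777384}{10866515855} = \left(64985 + 117\right) - \frac{1132777384}{10866515855} = 65102 - \frac{1132777384}{10866515855} = \frac{707430782414826}{10866515855}$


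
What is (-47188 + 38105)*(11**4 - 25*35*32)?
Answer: 121339797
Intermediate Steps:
(-47188 + 38105)*(11**4 - 25*35*32) = -9083*(14641 - 875*32) = -9083*(14641 - 28000) = -9083*(-13359) = 121339797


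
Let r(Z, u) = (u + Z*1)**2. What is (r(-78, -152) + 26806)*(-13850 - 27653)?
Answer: -3308038118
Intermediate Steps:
r(Z, u) = (Z + u)**2 (r(Z, u) = (u + Z)**2 = (Z + u)**2)
(r(-78, -152) + 26806)*(-13850 - 27653) = ((-78 - 152)**2 + 26806)*(-13850 - 27653) = ((-230)**2 + 26806)*(-41503) = (52900 + 26806)*(-41503) = 79706*(-41503) = -3308038118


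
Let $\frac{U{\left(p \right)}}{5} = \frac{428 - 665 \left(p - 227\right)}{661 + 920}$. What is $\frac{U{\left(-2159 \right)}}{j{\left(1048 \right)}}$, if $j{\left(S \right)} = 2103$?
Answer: $\frac{7935590}{3324843} \approx 2.3868$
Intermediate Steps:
$U{\left(p \right)} = \frac{252305}{527} - \frac{3325 p}{1581}$ ($U{\left(p \right)} = 5 \frac{428 - 665 \left(p - 227\right)}{661 + 920} = 5 \frac{428 - 665 \left(-227 + p\right)}{1581} = 5 \left(428 - \left(-150955 + 665 p\right)\right) \frac{1}{1581} = 5 \left(151383 - 665 p\right) \frac{1}{1581} = 5 \left(\frac{50461}{527} - \frac{665 p}{1581}\right) = \frac{252305}{527} - \frac{3325 p}{1581}$)
$\frac{U{\left(-2159 \right)}}{j{\left(1048 \right)}} = \frac{\frac{252305}{527} - - \frac{422275}{93}}{2103} = \left(\frac{252305}{527} + \frac{422275}{93}\right) \frac{1}{2103} = \frac{7935590}{1581} \cdot \frac{1}{2103} = \frac{7935590}{3324843}$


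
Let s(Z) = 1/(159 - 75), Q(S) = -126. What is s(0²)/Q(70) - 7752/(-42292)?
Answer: 20501219/111904632 ≈ 0.18320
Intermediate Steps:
s(Z) = 1/84
s(0²)/Q(70) - 7752/(-42292) = (1/84)/(-126) - 7752/(-42292) = (1/84)*(-1/126) - 7752*(-1/42292) = -1/10584 + 1938/10573 = 20501219/111904632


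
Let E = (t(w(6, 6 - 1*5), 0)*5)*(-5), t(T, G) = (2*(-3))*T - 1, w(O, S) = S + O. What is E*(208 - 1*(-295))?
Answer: 540725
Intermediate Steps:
w(O, S) = O + S
t(T, G) = -1 - 6*T (t(T, G) = -6*T - 1 = -1 - 6*T)
E = 1075 (E = ((-1 - 6*(6 + (6 - 1*5)))*5)*(-5) = ((-1 - 6*(6 + (6 - 5)))*5)*(-5) = ((-1 - 6*(6 + 1))*5)*(-5) = ((-1 - 6*7)*5)*(-5) = ((-1 - 42)*5)*(-5) = -43*5*(-5) = -215*(-5) = 1075)
E*(208 - 1*(-295)) = 1075*(208 - 1*(-295)) = 1075*(208 + 295) = 1075*503 = 540725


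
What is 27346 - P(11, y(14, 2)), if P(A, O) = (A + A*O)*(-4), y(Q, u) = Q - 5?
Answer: 27786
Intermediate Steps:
y(Q, u) = -5 + Q
P(A, O) = -4*A - 4*A*O
27346 - P(11, y(14, 2)) = 27346 - (-4)*11*(1 + (-5 + 14)) = 27346 - (-4)*11*(1 + 9) = 27346 - (-4)*11*10 = 27346 - 1*(-440) = 27346 + 440 = 27786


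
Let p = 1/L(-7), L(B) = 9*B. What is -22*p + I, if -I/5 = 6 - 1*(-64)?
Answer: -22028/63 ≈ -349.65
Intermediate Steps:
I = -350 (I = -5*(6 - 1*(-64)) = -5*(6 + 64) = -5*70 = -350)
p = -1/63 (p = 1/(9*(-7)) = 1/(-63) = -1/63 ≈ -0.015873)
-22*p + I = -22*(-1/63) - 350 = 22/63 - 350 = -22028/63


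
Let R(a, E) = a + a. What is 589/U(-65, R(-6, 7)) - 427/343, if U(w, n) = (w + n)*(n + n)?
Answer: -11981/12936 ≈ -0.92618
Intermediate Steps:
R(a, E) = 2*a
U(w, n) = 2*n*(n + w) (U(w, n) = (n + w)*(2*n) = 2*n*(n + w))
589/U(-65, R(-6, 7)) - 427/343 = 589/((2*(2*(-6))*(2*(-6) - 65))) - 427/343 = 589/((2*(-12)*(-12 - 65))) - 427*1/343 = 589/((2*(-12)*(-77))) - 61/49 = 589/1848 - 61/49 = -11981/12936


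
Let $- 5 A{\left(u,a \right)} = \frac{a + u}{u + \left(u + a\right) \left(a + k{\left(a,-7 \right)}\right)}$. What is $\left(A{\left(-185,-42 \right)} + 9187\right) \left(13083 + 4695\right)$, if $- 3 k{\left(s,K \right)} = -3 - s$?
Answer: $\frac{1674097154101}{10250} \approx 1.6333 \cdot 10^{8}$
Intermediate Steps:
$k{\left(s,K \right)} = 1 + \frac{s}{3}$ ($k{\left(s,K \right)} = - \frac{-3 - s}{3} = 1 + \frac{s}{3}$)
$A{\left(u,a \right)} = - \frac{a + u}{5 \left(u + \left(1 + \frac{4 a}{3}\right) \left(a + u\right)\right)}$ ($A{\left(u,a \right)} = - \frac{\left(a + u\right) \frac{1}{u + \left(u + a\right) \left(a + \left(1 + \frac{a}{3}\right)\right)}}{5} = - \frac{\left(a + u\right) \frac{1}{u + \left(a + u\right) \left(1 + \frac{4 a}{3}\right)}}{5} = - \frac{\left(a + u\right) \frac{1}{u + \left(1 + \frac{4 a}{3}\right) \left(a + u\right)}}{5} = - \frac{\frac{1}{u + \left(1 + \frac{4 a}{3}\right) \left(a + u\right)} \left(a + u\right)}{5} = - \frac{a + u}{5 \left(u + \left(1 + \frac{4 a}{3}\right) \left(a + u\right)\right)}$)
$\left(A{\left(-185,-42 \right)} + 9187\right) \left(13083 + 4695\right) = \left(\frac{3 \left(\left(-1\right) \left(-42\right) - -185\right)}{5 \left(3 \left(-42\right) + 4 \left(-42\right)^{2} + 6 \left(-185\right) + 4 \left(-42\right) \left(-185\right)\right)} + 9187\right) \left(13083 + 4695\right) = \left(\frac{3 \left(42 + 185\right)}{5 \left(-126 + 4 \cdot 1764 - 1110 + 31080\right)} + 9187\right) 17778 = \left(\frac{3}{5} \frac{1}{-126 + 7056 - 1110 + 31080} \cdot 227 + 9187\right) 17778 = \left(\frac{3}{5} \cdot \frac{1}{36900} \cdot 227 + 9187\right) 17778 = \left(\frac{227}{61500} + 9187\right) 17778 = \frac{565000727}{61500} \cdot 17778 = \frac{1674097154101}{10250}$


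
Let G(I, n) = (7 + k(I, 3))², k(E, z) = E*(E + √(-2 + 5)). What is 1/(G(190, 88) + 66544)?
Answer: 1303890293/1699565126647119049 - 13720660*√3/1699565126647119049 ≈ 7.5321e-10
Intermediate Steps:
k(E, z) = E*(E + √3)
G(I, n) = (7 + I*(I + √3))²
1/(G(190, 88) + 66544) = 1/((7 + 190*(190 + √3))² + 66544) = 1/((7 + (36100 + 190*√3))² + 66544) = 1/((36107 + 190*√3)² + 66544) = 1/(66544 + (36107 + 190*√3)²)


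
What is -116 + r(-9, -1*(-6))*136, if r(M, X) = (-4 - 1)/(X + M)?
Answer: 332/3 ≈ 110.67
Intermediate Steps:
r(M, X) = -5/(M + X)
-116 + r(-9, -1*(-6))*136 = -116 - 5/(-9 - 1*(-6))*136 = -116 - 5/(-9 + 6)*136 = -116 - 5/(-3)*136 = -116 - 5*(-⅓)*136 = -116 + (5/3)*136 = -116 + 680/3 = 332/3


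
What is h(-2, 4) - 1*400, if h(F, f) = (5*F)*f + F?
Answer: -442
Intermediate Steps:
h(F, f) = F + 5*F*f (h(F, f) = 5*F*f + F = F + 5*F*f)
h(-2, 4) - 1*400 = -2*(1 + 5*4) - 1*400 = -2*(1 + 20) - 400 = -2*21 - 400 = -42 - 400 = -442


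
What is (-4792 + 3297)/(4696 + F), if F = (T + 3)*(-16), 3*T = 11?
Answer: -4485/13768 ≈ -0.32576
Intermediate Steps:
T = 11/3 (T = (1/3)*11 = 11/3 ≈ 3.6667)
F = -320/3 (F = (11/3 + 3)*(-16) = (20/3)*(-16) = -320/3 ≈ -106.67)
(-4792 + 3297)/(4696 + F) = (-4792 + 3297)/(4696 - 320/3) = -1495/13768/3 = -1495*3/13768 = -4485/13768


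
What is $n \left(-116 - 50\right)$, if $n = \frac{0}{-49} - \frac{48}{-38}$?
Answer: $- \frac{3984}{19} \approx -209.68$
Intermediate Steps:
$n = \frac{24}{19}$ ($n = 0 \left(- \frac{1}{49}\right) - - \frac{24}{19} = 0 + \frac{24}{19} = \frac{24}{19} \approx 1.2632$)
$n \left(-116 - 50\right) = \frac{24 \left(-116 - 50\right)}{19} = \frac{24}{19} \left(-166\right) = - \frac{3984}{19}$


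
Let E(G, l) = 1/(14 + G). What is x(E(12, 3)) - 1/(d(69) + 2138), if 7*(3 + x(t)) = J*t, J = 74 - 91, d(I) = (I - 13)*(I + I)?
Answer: -1388685/448903 ≈ -3.0935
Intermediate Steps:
d(I) = 2*I*(-13 + I) (d(I) = (-13 + I)*(2*I) = 2*I*(-13 + I))
J = -17
x(t) = -3 - 17*t/7 (x(t) = -3 + (-17*t)/7 = -3 - 17*t/7)
x(E(12, 3)) - 1/(d(69) + 2138) = (-3 - 17/(7*(14 + 12))) - 1/(2*69*(-13 + 69) + 2138) = (-3 - 17/7/26) - 1/(2*69*56 + 2138) = (-3 - 17/7*1/26) - 1/(7728 + 2138) = (-3 - 17/182) - 1/9866 = -563/182 - 1*1/9866 = -563/182 - 1/9866 = -1388685/448903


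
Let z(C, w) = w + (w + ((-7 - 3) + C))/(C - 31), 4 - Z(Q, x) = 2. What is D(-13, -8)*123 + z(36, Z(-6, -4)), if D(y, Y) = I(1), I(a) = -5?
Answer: -3037/5 ≈ -607.40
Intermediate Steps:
Z(Q, x) = 2 (Z(Q, x) = 4 - 1*2 = 4 - 2 = 2)
D(y, Y) = -5
z(C, w) = w + (-10 + C + w)/(-31 + C) (z(C, w) = w + (w + (-10 + C))/(-31 + C) = w + (-10 + C + w)/(-31 + C))
D(-13, -8)*123 + z(36, Z(-6, -4)) = -5*123 + (-10 + 36 - 30*2 + 36*2)/(-31 + 36) = -615 + (-10 + 36 - 60 + 72)/5 = -615 + (⅕)*38 = -615 + 38/5 = -3037/5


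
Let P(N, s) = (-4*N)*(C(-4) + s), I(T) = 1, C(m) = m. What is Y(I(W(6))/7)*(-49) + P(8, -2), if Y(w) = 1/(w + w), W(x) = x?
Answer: 41/2 ≈ 20.500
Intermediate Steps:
P(N, s) = -4*N*(-4 + s) (P(N, s) = (-4*N)*(-4 + s) = -4*N*(-4 + s))
Y(w) = 1/(2*w)
Y(I(W(6))/7)*(-49) + P(8, -2) = (1/(2*((1/7))))*(-49) + 4*8*(4 - 1*(-2)) = (1/(2*((1*(⅐)))))*(-49) + 4*8*(4 + 2) = (1/(2*(⅐)))*(-49) + 4*8*6 = ((½)*7)*(-49) + 192 = (7/2)*(-49) + 192 = -343/2 + 192 = 41/2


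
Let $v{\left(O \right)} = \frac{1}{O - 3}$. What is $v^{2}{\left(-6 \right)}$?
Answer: $\frac{1}{81} \approx 0.012346$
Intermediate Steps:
$v{\left(O \right)} = \frac{1}{-3 + O}$
$v^{2}{\left(-6 \right)} = \left(\frac{1}{-3 - 6}\right)^{2} = \left(\frac{1}{-9}\right)^{2} = \left(- \frac{1}{9}\right)^{2} = \frac{1}{81}$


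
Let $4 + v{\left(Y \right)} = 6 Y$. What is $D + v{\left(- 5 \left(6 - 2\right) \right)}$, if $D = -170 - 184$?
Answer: $-478$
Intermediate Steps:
$v{\left(Y \right)} = -4 + 6 Y$
$D = -354$
$D + v{\left(- 5 \left(6 - 2\right) \right)} = -354 + \left(-4 + 6 \left(- 5 \left(6 - 2\right)\right)\right) = -354 + \left(-4 + 6 \left(\left(-5\right) 4\right)\right) = -354 + \left(-4 + 6 \left(-20\right)\right) = -354 - 124 = -478$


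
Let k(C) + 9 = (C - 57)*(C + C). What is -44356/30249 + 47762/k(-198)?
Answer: -8643638/8701629 ≈ -0.99334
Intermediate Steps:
k(C) = -9 + 2*C*(-57 + C) (k(C) = -9 + (C - 57)*(C + C) = -9 + (-57 + C)*(2*C) = -9 + 2*C*(-57 + C))
-44356/30249 + 47762/k(-198) = -44356/30249 + 47762/(-9 - 114*(-198) + 2*(-198)**2) = -44356*1/30249 + 47762/(-9 + 22572 + 2*39204) = -44356/30249 + 47762/(-9 + 22572 + 78408) = -44356/30249 + 47762/100971 = -44356/30249 + 47762*(1/100971) = -44356/30249 + 3674/7767 = -8643638/8701629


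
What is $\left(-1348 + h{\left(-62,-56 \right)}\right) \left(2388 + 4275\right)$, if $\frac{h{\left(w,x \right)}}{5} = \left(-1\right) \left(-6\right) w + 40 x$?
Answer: $-96000504$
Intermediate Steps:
$h{\left(w,x \right)} = 30 w + 200 x$ ($h{\left(w,x \right)} = 5 \left(\left(-1\right) \left(-6\right) w + 40 x\right) = 5 \left(6 w + 40 x\right) = 30 w + 200 x$)
$\left(-1348 + h{\left(-62,-56 \right)}\right) \left(2388 + 4275\right) = \left(-1348 + \left(30 \left(-62\right) + 200 \left(-56\right)\right)\right) \left(2388 + 4275\right) = \left(-1348 - 13060\right) 6663 = \left(-14408\right) 6663 = -96000504$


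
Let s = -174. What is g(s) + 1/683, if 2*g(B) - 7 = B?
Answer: -114059/1366 ≈ -83.499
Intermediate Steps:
g(B) = 7/2 + B/2
g(s) + 1/683 = (7/2 + (½)*(-174)) + 1/683 = (7/2 - 87) + 1/683 = -167/2 + 1/683 = -114059/1366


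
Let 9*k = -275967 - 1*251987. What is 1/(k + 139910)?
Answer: 9/731236 ≈ 1.2308e-5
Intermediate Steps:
k = -527954/9 (k = (-275967 - 1*251987)/9 = (-275967 - 251987)/9 = (1/9)*(-527954) = -527954/9 ≈ -58662.)
1/(k + 139910) = 1/(-527954/9 + 139910) = 1/(731236/9) = 9/731236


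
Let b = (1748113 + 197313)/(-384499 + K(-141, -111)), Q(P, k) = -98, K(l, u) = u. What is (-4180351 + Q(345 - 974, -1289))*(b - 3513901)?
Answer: 2824903732910568582/192305 ≈ 1.4690e+13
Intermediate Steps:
b = -972713/192305 (b = (1748113 + 197313)/(-384499 - 111) = 1945426/(-384610) = 1945426*(-1/384610) = -972713/192305 ≈ -5.0582)
(-4180351 + Q(345 - 974, -1289))*(b - 3513901) = (-4180351 - 98)*(-972713/192305 - 3513901) = -4180449*(-675741704518/192305) = 2824903732910568582/192305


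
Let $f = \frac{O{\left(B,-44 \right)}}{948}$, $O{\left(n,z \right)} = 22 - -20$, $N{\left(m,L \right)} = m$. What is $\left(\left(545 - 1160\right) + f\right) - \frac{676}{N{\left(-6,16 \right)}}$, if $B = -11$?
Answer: $- \frac{238085}{474} \approx -502.29$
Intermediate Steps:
$O{\left(n,z \right)} = 42$ ($O{\left(n,z \right)} = 22 + 20 = 42$)
$f = \frac{7}{158}$ ($f = \frac{42}{948} = 42 \cdot \frac{1}{948} = \frac{7}{158} \approx 0.044304$)
$\left(\left(545 - 1160\right) + f\right) - \frac{676}{N{\left(-6,16 \right)}} = \left(\left(545 - 1160\right) + \frac{7}{158}\right) - \frac{676}{-6} = \left(\left(545 - 1160\right) + \frac{7}{158}\right) - - \frac{338}{3} = \left(-615 + \frac{7}{158}\right) + \frac{338}{3} = - \frac{97163}{158} + \frac{338}{3} = - \frac{238085}{474}$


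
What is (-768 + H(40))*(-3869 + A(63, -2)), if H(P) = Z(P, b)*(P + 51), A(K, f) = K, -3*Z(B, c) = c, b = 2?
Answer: 9461716/3 ≈ 3.1539e+6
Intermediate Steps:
Z(B, c) = -c/3
H(P) = -34 - 2*P/3 (H(P) = (-1/3*2)*(P + 51) = -2*(51 + P)/3 = -34 - 2*P/3)
(-768 + H(40))*(-3869 + A(63, -2)) = (-768 + (-34 - 2/3*40))*(-3869 + 63) = (-768 + (-34 - 80/3))*(-3806) = (-768 - 182/3)*(-3806) = -2486/3*(-3806) = 9461716/3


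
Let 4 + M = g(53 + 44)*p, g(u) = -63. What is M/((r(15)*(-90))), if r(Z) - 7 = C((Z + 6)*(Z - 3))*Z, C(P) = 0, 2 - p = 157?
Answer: -9761/630 ≈ -15.494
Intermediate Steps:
p = -155 (p = 2 - 1*157 = 2 - 157 = -155)
r(Z) = 7 (r(Z) = 7 + 0*Z = 7 + 0 = 7)
M = 9761 (M = -4 - 63*(-155) = -4 + 9765 = 9761)
M/((r(15)*(-90))) = 9761/((7*(-90))) = 9761/(-630) = 9761*(-1/630) = -9761/630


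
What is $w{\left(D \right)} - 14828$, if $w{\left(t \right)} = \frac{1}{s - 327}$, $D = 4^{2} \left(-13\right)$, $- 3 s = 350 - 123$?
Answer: $- \frac{17912227}{1208} \approx -14828.0$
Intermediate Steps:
$s = - \frac{227}{3}$ ($s = - \frac{350 - 123}{3} = \left(- \frac{1}{3}\right) 227 = - \frac{227}{3} \approx -75.667$)
$D = -208$ ($D = 16 \left(-13\right) = -208$)
$w{\left(t \right)} = - \frac{3}{1208}$ ($w{\left(t \right)} = \frac{1}{- \frac{227}{3} - 327} = \frac{1}{- \frac{1208}{3}} = - \frac{3}{1208}$)
$w{\left(D \right)} - 14828 = - \frac{3}{1208} - 14828 = - \frac{17912227}{1208}$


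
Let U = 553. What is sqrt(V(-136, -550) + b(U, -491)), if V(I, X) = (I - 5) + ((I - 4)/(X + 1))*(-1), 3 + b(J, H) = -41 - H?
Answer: sqrt(10239094)/183 ≈ 17.486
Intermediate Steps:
b(J, H) = -44 - H (b(J, H) = -3 + (-41 - H) = -44 - H)
V(I, X) = -5 + I - (-4 + I)/(1 + X) (V(I, X) = (-5 + I) + ((-4 + I)/(1 + X))*(-1) = (-5 + I) - (-4 + I)/(1 + X) = -5 + I - (-4 + I)/(1 + X))
sqrt(V(-136, -550) + b(U, -491)) = sqrt((-1 - 5*(-550) - 136*(-550))/(1 - 550) + (-44 - 1*(-491))) = sqrt((-1 + 2750 + 74800)/(-549) + (-44 + 491)) = sqrt(-1/549*77549 + 447) = sqrt(-77549/549 + 447) = sqrt(167854/549) = sqrt(10239094)/183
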